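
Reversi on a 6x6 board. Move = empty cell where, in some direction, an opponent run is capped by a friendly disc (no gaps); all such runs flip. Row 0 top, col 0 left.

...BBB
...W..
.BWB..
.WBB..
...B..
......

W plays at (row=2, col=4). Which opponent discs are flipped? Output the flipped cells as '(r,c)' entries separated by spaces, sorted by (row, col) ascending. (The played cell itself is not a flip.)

Answer: (2,3)

Derivation:
Dir NW: first cell 'W' (not opp) -> no flip
Dir N: first cell '.' (not opp) -> no flip
Dir NE: first cell '.' (not opp) -> no flip
Dir W: opp run (2,3) capped by W -> flip
Dir E: first cell '.' (not opp) -> no flip
Dir SW: opp run (3,3), next='.' -> no flip
Dir S: first cell '.' (not opp) -> no flip
Dir SE: first cell '.' (not opp) -> no flip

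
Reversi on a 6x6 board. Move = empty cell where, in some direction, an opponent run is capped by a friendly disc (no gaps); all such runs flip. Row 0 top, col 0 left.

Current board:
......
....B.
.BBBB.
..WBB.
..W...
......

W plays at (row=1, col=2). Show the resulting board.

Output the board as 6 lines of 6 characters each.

Answer: ......
..W.B.
.BWBB.
..WBB.
..W...
......

Derivation:
Place W at (1,2); scan 8 dirs for brackets.
Dir NW: first cell '.' (not opp) -> no flip
Dir N: first cell '.' (not opp) -> no flip
Dir NE: first cell '.' (not opp) -> no flip
Dir W: first cell '.' (not opp) -> no flip
Dir E: first cell '.' (not opp) -> no flip
Dir SW: opp run (2,1), next='.' -> no flip
Dir S: opp run (2,2) capped by W -> flip
Dir SE: opp run (2,3) (3,4), next='.' -> no flip
All flips: (2,2)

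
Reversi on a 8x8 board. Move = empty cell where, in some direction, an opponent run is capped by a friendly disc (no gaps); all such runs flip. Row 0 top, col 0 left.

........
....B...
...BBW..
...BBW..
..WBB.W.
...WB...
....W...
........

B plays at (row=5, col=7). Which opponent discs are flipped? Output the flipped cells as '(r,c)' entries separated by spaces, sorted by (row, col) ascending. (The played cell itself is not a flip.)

Answer: (3,5) (4,6)

Derivation:
Dir NW: opp run (4,6) (3,5) capped by B -> flip
Dir N: first cell '.' (not opp) -> no flip
Dir NE: edge -> no flip
Dir W: first cell '.' (not opp) -> no flip
Dir E: edge -> no flip
Dir SW: first cell '.' (not opp) -> no flip
Dir S: first cell '.' (not opp) -> no flip
Dir SE: edge -> no flip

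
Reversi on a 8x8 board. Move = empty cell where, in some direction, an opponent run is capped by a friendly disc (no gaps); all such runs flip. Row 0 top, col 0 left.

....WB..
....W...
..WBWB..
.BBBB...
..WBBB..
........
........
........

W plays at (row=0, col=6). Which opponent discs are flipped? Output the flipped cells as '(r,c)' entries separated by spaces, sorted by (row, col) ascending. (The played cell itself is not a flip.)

Answer: (0,5)

Derivation:
Dir NW: edge -> no flip
Dir N: edge -> no flip
Dir NE: edge -> no flip
Dir W: opp run (0,5) capped by W -> flip
Dir E: first cell '.' (not opp) -> no flip
Dir SW: first cell '.' (not opp) -> no flip
Dir S: first cell '.' (not opp) -> no flip
Dir SE: first cell '.' (not opp) -> no flip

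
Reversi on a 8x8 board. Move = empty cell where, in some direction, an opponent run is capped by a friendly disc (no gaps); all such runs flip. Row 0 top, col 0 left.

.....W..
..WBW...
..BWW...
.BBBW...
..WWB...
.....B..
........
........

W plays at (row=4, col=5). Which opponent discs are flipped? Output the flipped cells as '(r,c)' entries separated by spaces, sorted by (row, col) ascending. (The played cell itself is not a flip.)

Dir NW: first cell 'W' (not opp) -> no flip
Dir N: first cell '.' (not opp) -> no flip
Dir NE: first cell '.' (not opp) -> no flip
Dir W: opp run (4,4) capped by W -> flip
Dir E: first cell '.' (not opp) -> no flip
Dir SW: first cell '.' (not opp) -> no flip
Dir S: opp run (5,5), next='.' -> no flip
Dir SE: first cell '.' (not opp) -> no flip

Answer: (4,4)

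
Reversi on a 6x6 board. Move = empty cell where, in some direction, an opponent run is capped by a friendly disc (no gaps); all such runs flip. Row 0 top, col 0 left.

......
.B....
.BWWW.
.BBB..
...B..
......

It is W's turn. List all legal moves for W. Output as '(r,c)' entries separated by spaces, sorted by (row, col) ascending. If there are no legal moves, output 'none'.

(0,0): flips 1 -> legal
(0,1): no bracket -> illegal
(0,2): no bracket -> illegal
(1,0): no bracket -> illegal
(1,2): no bracket -> illegal
(2,0): flips 1 -> legal
(3,0): no bracket -> illegal
(3,4): no bracket -> illegal
(4,0): flips 1 -> legal
(4,1): flips 1 -> legal
(4,2): flips 2 -> legal
(4,4): flips 1 -> legal
(5,2): no bracket -> illegal
(5,3): flips 2 -> legal
(5,4): no bracket -> illegal

Answer: (0,0) (2,0) (4,0) (4,1) (4,2) (4,4) (5,3)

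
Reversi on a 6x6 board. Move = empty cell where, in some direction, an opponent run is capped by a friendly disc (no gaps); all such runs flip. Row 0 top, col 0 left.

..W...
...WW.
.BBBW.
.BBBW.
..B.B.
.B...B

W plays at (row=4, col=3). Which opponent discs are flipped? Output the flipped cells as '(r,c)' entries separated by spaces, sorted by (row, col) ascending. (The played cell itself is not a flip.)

Answer: (2,3) (3,3)

Derivation:
Dir NW: opp run (3,2) (2,1), next='.' -> no flip
Dir N: opp run (3,3) (2,3) capped by W -> flip
Dir NE: first cell 'W' (not opp) -> no flip
Dir W: opp run (4,2), next='.' -> no flip
Dir E: opp run (4,4), next='.' -> no flip
Dir SW: first cell '.' (not opp) -> no flip
Dir S: first cell '.' (not opp) -> no flip
Dir SE: first cell '.' (not opp) -> no flip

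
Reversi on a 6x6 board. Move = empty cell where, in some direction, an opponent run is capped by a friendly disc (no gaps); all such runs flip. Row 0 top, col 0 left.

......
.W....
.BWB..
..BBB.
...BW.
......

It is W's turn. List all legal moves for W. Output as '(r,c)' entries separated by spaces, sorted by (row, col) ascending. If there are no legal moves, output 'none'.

(1,0): no bracket -> illegal
(1,2): no bracket -> illegal
(1,3): no bracket -> illegal
(1,4): no bracket -> illegal
(2,0): flips 1 -> legal
(2,4): flips 2 -> legal
(2,5): no bracket -> illegal
(3,0): no bracket -> illegal
(3,1): flips 1 -> legal
(3,5): no bracket -> illegal
(4,1): no bracket -> illegal
(4,2): flips 2 -> legal
(4,5): no bracket -> illegal
(5,2): no bracket -> illegal
(5,3): no bracket -> illegal
(5,4): no bracket -> illegal

Answer: (2,0) (2,4) (3,1) (4,2)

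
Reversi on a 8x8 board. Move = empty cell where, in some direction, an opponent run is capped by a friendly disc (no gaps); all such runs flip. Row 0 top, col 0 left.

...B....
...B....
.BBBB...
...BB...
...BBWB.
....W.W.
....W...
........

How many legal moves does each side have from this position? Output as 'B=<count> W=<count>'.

Answer: B=4 W=6

Derivation:
-- B to move --
(3,5): no bracket -> illegal
(3,6): no bracket -> illegal
(4,7): no bracket -> illegal
(5,3): no bracket -> illegal
(5,5): no bracket -> illegal
(5,7): no bracket -> illegal
(6,3): no bracket -> illegal
(6,5): flips 1 -> legal
(6,6): flips 1 -> legal
(6,7): flips 2 -> legal
(7,3): no bracket -> illegal
(7,4): flips 2 -> legal
(7,5): no bracket -> illegal
B mobility = 4
-- W to move --
(0,2): no bracket -> illegal
(0,4): no bracket -> illegal
(1,0): no bracket -> illegal
(1,1): no bracket -> illegal
(1,2): flips 2 -> legal
(1,4): flips 3 -> legal
(1,5): no bracket -> illegal
(2,0): no bracket -> illegal
(2,5): no bracket -> illegal
(3,0): no bracket -> illegal
(3,1): no bracket -> illegal
(3,2): flips 1 -> legal
(3,5): no bracket -> illegal
(3,6): flips 1 -> legal
(3,7): no bracket -> illegal
(4,2): flips 2 -> legal
(4,7): flips 1 -> legal
(5,2): no bracket -> illegal
(5,3): no bracket -> illegal
(5,5): no bracket -> illegal
(5,7): no bracket -> illegal
W mobility = 6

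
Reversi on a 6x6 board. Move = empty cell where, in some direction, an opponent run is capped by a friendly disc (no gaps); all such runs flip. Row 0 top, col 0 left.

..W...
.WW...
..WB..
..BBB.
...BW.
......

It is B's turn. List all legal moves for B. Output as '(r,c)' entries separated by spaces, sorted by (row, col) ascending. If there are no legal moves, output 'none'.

(0,0): flips 2 -> legal
(0,1): flips 1 -> legal
(0,3): no bracket -> illegal
(1,0): no bracket -> illegal
(1,3): no bracket -> illegal
(2,0): no bracket -> illegal
(2,1): flips 1 -> legal
(3,1): no bracket -> illegal
(3,5): no bracket -> illegal
(4,5): flips 1 -> legal
(5,3): no bracket -> illegal
(5,4): flips 1 -> legal
(5,5): flips 1 -> legal

Answer: (0,0) (0,1) (2,1) (4,5) (5,4) (5,5)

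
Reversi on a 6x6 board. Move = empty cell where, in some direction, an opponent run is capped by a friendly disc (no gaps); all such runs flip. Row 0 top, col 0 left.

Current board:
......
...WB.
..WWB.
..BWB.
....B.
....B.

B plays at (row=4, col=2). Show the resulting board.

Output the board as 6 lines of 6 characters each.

Answer: ......
...WB.
..WWB.
..BBB.
..B.B.
....B.

Derivation:
Place B at (4,2); scan 8 dirs for brackets.
Dir NW: first cell '.' (not opp) -> no flip
Dir N: first cell 'B' (not opp) -> no flip
Dir NE: opp run (3,3) capped by B -> flip
Dir W: first cell '.' (not opp) -> no flip
Dir E: first cell '.' (not opp) -> no flip
Dir SW: first cell '.' (not opp) -> no flip
Dir S: first cell '.' (not opp) -> no flip
Dir SE: first cell '.' (not opp) -> no flip
All flips: (3,3)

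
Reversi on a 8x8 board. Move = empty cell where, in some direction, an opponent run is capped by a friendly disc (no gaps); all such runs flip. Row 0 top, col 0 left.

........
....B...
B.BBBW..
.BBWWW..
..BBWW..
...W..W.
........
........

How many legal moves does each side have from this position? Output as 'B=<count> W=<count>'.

Answer: B=9 W=11

Derivation:
-- B to move --
(1,5): no bracket -> illegal
(1,6): flips 2 -> legal
(2,6): flips 1 -> legal
(3,6): flips 4 -> legal
(4,6): flips 3 -> legal
(4,7): no bracket -> illegal
(5,2): no bracket -> illegal
(5,4): flips 2 -> legal
(5,5): flips 2 -> legal
(5,7): no bracket -> illegal
(6,2): no bracket -> illegal
(6,3): flips 1 -> legal
(6,4): flips 1 -> legal
(6,5): no bracket -> illegal
(6,6): no bracket -> illegal
(6,7): flips 3 -> legal
B mobility = 9
-- W to move --
(0,3): flips 1 -> legal
(0,4): flips 2 -> legal
(0,5): no bracket -> illegal
(1,0): no bracket -> illegal
(1,1): flips 1 -> legal
(1,2): flips 1 -> legal
(1,3): flips 2 -> legal
(1,5): flips 1 -> legal
(2,1): flips 3 -> legal
(3,0): flips 2 -> legal
(4,0): no bracket -> illegal
(4,1): flips 2 -> legal
(5,1): flips 1 -> legal
(5,2): flips 1 -> legal
(5,4): no bracket -> illegal
W mobility = 11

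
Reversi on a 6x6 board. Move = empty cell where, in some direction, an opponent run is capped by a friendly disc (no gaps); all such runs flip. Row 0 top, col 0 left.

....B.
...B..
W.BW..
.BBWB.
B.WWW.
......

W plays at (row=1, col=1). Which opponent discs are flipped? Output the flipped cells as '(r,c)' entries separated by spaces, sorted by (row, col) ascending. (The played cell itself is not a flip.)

Answer: (2,2)

Derivation:
Dir NW: first cell '.' (not opp) -> no flip
Dir N: first cell '.' (not opp) -> no flip
Dir NE: first cell '.' (not opp) -> no flip
Dir W: first cell '.' (not opp) -> no flip
Dir E: first cell '.' (not opp) -> no flip
Dir SW: first cell 'W' (not opp) -> no flip
Dir S: first cell '.' (not opp) -> no flip
Dir SE: opp run (2,2) capped by W -> flip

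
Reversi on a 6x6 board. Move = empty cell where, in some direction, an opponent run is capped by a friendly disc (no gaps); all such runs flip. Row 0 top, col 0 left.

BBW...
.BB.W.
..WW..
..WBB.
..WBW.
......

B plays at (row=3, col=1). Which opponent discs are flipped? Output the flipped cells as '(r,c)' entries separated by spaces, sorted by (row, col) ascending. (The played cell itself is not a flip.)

Dir NW: first cell '.' (not opp) -> no flip
Dir N: first cell '.' (not opp) -> no flip
Dir NE: opp run (2,2), next='.' -> no flip
Dir W: first cell '.' (not opp) -> no flip
Dir E: opp run (3,2) capped by B -> flip
Dir SW: first cell '.' (not opp) -> no flip
Dir S: first cell '.' (not opp) -> no flip
Dir SE: opp run (4,2), next='.' -> no flip

Answer: (3,2)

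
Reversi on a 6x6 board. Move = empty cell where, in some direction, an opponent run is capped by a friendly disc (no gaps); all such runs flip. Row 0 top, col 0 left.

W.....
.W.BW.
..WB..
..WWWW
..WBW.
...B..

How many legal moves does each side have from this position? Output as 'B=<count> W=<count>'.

Answer: B=7 W=6

Derivation:
-- B to move --
(0,1): no bracket -> illegal
(0,2): no bracket -> illegal
(0,3): no bracket -> illegal
(0,4): no bracket -> illegal
(0,5): flips 1 -> legal
(1,0): no bracket -> illegal
(1,2): no bracket -> illegal
(1,5): flips 1 -> legal
(2,0): no bracket -> illegal
(2,1): flips 2 -> legal
(2,4): no bracket -> illegal
(2,5): flips 1 -> legal
(3,1): flips 2 -> legal
(4,1): flips 2 -> legal
(4,5): flips 2 -> legal
(5,1): no bracket -> illegal
(5,2): no bracket -> illegal
(5,4): no bracket -> illegal
(5,5): no bracket -> illegal
B mobility = 7
-- W to move --
(0,2): no bracket -> illegal
(0,3): flips 2 -> legal
(0,4): flips 1 -> legal
(1,2): flips 2 -> legal
(2,4): flips 1 -> legal
(5,2): flips 1 -> legal
(5,4): flips 1 -> legal
W mobility = 6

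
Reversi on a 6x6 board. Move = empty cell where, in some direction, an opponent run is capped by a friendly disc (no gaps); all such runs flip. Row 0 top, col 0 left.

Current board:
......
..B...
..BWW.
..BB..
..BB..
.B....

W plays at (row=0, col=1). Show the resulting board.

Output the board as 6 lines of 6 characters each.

Place W at (0,1); scan 8 dirs for brackets.
Dir NW: edge -> no flip
Dir N: edge -> no flip
Dir NE: edge -> no flip
Dir W: first cell '.' (not opp) -> no flip
Dir E: first cell '.' (not opp) -> no flip
Dir SW: first cell '.' (not opp) -> no flip
Dir S: first cell '.' (not opp) -> no flip
Dir SE: opp run (1,2) capped by W -> flip
All flips: (1,2)

Answer: .W....
..W...
..BWW.
..BB..
..BB..
.B....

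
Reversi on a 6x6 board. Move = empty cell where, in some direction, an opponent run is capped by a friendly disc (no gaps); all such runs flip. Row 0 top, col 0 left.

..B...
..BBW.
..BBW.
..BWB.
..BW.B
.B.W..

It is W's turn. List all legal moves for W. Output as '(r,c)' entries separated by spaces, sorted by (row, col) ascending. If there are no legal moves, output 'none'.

Answer: (0,3) (1,1) (2,1) (2,5) (3,1) (3,5) (4,1) (4,4)

Derivation:
(0,1): no bracket -> illegal
(0,3): flips 2 -> legal
(0,4): no bracket -> illegal
(1,1): flips 3 -> legal
(2,1): flips 3 -> legal
(2,5): flips 1 -> legal
(3,1): flips 2 -> legal
(3,5): flips 1 -> legal
(4,0): no bracket -> illegal
(4,1): flips 3 -> legal
(4,4): flips 1 -> legal
(5,0): no bracket -> illegal
(5,2): no bracket -> illegal
(5,4): no bracket -> illegal
(5,5): no bracket -> illegal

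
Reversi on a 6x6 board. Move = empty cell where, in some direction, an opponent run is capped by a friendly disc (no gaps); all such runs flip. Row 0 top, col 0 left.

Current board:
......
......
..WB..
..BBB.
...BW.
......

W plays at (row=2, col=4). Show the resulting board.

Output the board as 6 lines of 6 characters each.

Answer: ......
......
..WWW.
..BBW.
...BW.
......

Derivation:
Place W at (2,4); scan 8 dirs for brackets.
Dir NW: first cell '.' (not opp) -> no flip
Dir N: first cell '.' (not opp) -> no flip
Dir NE: first cell '.' (not opp) -> no flip
Dir W: opp run (2,3) capped by W -> flip
Dir E: first cell '.' (not opp) -> no flip
Dir SW: opp run (3,3), next='.' -> no flip
Dir S: opp run (3,4) capped by W -> flip
Dir SE: first cell '.' (not opp) -> no flip
All flips: (2,3) (3,4)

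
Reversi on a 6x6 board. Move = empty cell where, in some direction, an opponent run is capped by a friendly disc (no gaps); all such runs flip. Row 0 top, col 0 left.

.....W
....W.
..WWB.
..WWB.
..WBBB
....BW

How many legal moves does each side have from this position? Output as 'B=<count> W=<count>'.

-- B to move --
(0,3): no bracket -> illegal
(0,4): flips 1 -> legal
(1,1): flips 2 -> legal
(1,2): flips 1 -> legal
(1,3): flips 2 -> legal
(1,5): no bracket -> illegal
(2,1): flips 3 -> legal
(2,5): no bracket -> illegal
(3,1): flips 2 -> legal
(4,1): flips 1 -> legal
(5,1): flips 2 -> legal
(5,2): no bracket -> illegal
(5,3): no bracket -> illegal
B mobility = 8
-- W to move --
(1,3): no bracket -> illegal
(1,5): flips 1 -> legal
(2,5): flips 1 -> legal
(3,5): flips 2 -> legal
(5,2): no bracket -> illegal
(5,3): flips 2 -> legal
W mobility = 4

Answer: B=8 W=4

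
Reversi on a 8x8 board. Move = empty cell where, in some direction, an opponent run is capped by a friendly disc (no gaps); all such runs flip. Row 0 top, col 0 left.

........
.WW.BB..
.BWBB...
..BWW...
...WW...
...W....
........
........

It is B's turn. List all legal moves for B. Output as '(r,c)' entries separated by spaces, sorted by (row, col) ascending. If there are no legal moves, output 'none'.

(0,0): no bracket -> illegal
(0,1): flips 2 -> legal
(0,2): flips 2 -> legal
(0,3): flips 1 -> legal
(1,0): no bracket -> illegal
(1,3): no bracket -> illegal
(2,0): no bracket -> illegal
(2,5): no bracket -> illegal
(3,1): no bracket -> illegal
(3,5): flips 2 -> legal
(4,2): flips 1 -> legal
(4,5): flips 1 -> legal
(5,2): no bracket -> illegal
(5,4): flips 3 -> legal
(5,5): no bracket -> illegal
(6,2): no bracket -> illegal
(6,3): flips 3 -> legal
(6,4): no bracket -> illegal

Answer: (0,1) (0,2) (0,3) (3,5) (4,2) (4,5) (5,4) (6,3)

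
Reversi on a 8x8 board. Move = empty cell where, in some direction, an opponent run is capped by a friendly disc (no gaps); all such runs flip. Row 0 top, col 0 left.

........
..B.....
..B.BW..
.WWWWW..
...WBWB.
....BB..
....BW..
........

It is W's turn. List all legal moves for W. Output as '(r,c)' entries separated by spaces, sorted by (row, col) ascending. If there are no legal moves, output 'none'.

(0,1): no bracket -> illegal
(0,2): flips 2 -> legal
(0,3): no bracket -> illegal
(1,1): flips 1 -> legal
(1,3): flips 2 -> legal
(1,4): flips 1 -> legal
(1,5): flips 1 -> legal
(2,1): no bracket -> illegal
(2,3): flips 1 -> legal
(3,6): no bracket -> illegal
(3,7): no bracket -> illegal
(4,7): flips 1 -> legal
(5,3): flips 1 -> legal
(5,6): no bracket -> illegal
(5,7): flips 1 -> legal
(6,3): flips 2 -> legal
(6,6): flips 2 -> legal
(7,3): no bracket -> illegal
(7,4): flips 3 -> legal
(7,5): no bracket -> illegal

Answer: (0,2) (1,1) (1,3) (1,4) (1,5) (2,3) (4,7) (5,3) (5,7) (6,3) (6,6) (7,4)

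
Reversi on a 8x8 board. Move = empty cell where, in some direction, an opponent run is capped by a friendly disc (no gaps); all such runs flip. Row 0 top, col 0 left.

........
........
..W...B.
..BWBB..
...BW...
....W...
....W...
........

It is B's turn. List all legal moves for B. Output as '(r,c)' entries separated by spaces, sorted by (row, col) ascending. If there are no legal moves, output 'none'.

(1,1): no bracket -> illegal
(1,2): flips 1 -> legal
(1,3): no bracket -> illegal
(2,1): no bracket -> illegal
(2,3): flips 1 -> legal
(2,4): no bracket -> illegal
(3,1): no bracket -> illegal
(4,2): no bracket -> illegal
(4,5): flips 1 -> legal
(5,3): flips 1 -> legal
(5,5): no bracket -> illegal
(6,3): no bracket -> illegal
(6,5): flips 1 -> legal
(7,3): no bracket -> illegal
(7,4): flips 3 -> legal
(7,5): no bracket -> illegal

Answer: (1,2) (2,3) (4,5) (5,3) (6,5) (7,4)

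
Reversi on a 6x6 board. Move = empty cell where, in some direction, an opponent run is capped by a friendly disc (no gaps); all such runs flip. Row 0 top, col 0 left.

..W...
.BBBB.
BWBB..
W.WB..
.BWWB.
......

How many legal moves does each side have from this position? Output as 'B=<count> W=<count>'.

Answer: B=5 W=10

Derivation:
-- B to move --
(0,1): no bracket -> illegal
(0,3): no bracket -> illegal
(1,0): no bracket -> illegal
(3,1): flips 2 -> legal
(3,4): no bracket -> illegal
(4,0): flips 1 -> legal
(5,1): flips 1 -> legal
(5,2): flips 2 -> legal
(5,3): flips 1 -> legal
(5,4): no bracket -> illegal
B mobility = 5
-- W to move --
(0,0): no bracket -> illegal
(0,1): flips 1 -> legal
(0,3): flips 4 -> legal
(0,4): no bracket -> illegal
(0,5): flips 2 -> legal
(1,0): flips 1 -> legal
(1,5): no bracket -> illegal
(2,4): flips 4 -> legal
(2,5): no bracket -> illegal
(3,1): no bracket -> illegal
(3,4): flips 1 -> legal
(3,5): no bracket -> illegal
(4,0): flips 1 -> legal
(4,5): flips 1 -> legal
(5,0): flips 1 -> legal
(5,1): no bracket -> illegal
(5,2): flips 1 -> legal
(5,3): no bracket -> illegal
(5,4): no bracket -> illegal
(5,5): no bracket -> illegal
W mobility = 10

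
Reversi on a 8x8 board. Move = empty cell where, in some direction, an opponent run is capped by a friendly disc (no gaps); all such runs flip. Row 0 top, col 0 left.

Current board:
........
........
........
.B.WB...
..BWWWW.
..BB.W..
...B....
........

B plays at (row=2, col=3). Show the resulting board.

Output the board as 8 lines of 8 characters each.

Place B at (2,3); scan 8 dirs for brackets.
Dir NW: first cell '.' (not opp) -> no flip
Dir N: first cell '.' (not opp) -> no flip
Dir NE: first cell '.' (not opp) -> no flip
Dir W: first cell '.' (not opp) -> no flip
Dir E: first cell '.' (not opp) -> no flip
Dir SW: first cell '.' (not opp) -> no flip
Dir S: opp run (3,3) (4,3) capped by B -> flip
Dir SE: first cell 'B' (not opp) -> no flip
All flips: (3,3) (4,3)

Answer: ........
........
...B....
.B.BB...
..BBWWW.
..BB.W..
...B....
........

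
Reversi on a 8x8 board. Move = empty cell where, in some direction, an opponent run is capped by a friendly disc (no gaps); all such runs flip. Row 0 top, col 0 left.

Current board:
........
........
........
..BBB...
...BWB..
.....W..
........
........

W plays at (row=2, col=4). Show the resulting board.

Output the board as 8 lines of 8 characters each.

Answer: ........
........
....W...
..BBW...
...BWB..
.....W..
........
........

Derivation:
Place W at (2,4); scan 8 dirs for brackets.
Dir NW: first cell '.' (not opp) -> no flip
Dir N: first cell '.' (not opp) -> no flip
Dir NE: first cell '.' (not opp) -> no flip
Dir W: first cell '.' (not opp) -> no flip
Dir E: first cell '.' (not opp) -> no flip
Dir SW: opp run (3,3), next='.' -> no flip
Dir S: opp run (3,4) capped by W -> flip
Dir SE: first cell '.' (not opp) -> no flip
All flips: (3,4)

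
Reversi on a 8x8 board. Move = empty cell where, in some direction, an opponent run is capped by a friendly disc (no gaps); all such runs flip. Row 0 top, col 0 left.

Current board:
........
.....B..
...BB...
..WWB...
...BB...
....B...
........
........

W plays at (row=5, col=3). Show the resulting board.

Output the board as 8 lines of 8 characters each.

Answer: ........
.....B..
...BB...
..WWB...
...WB...
...WB...
........
........

Derivation:
Place W at (5,3); scan 8 dirs for brackets.
Dir NW: first cell '.' (not opp) -> no flip
Dir N: opp run (4,3) capped by W -> flip
Dir NE: opp run (4,4), next='.' -> no flip
Dir W: first cell '.' (not opp) -> no flip
Dir E: opp run (5,4), next='.' -> no flip
Dir SW: first cell '.' (not opp) -> no flip
Dir S: first cell '.' (not opp) -> no flip
Dir SE: first cell '.' (not opp) -> no flip
All flips: (4,3)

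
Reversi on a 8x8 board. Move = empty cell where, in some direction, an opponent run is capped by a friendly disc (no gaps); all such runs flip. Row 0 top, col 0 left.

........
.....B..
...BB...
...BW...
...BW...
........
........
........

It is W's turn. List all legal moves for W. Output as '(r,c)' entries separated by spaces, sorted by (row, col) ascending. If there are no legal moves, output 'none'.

Answer: (1,2) (1,4) (2,2) (3,2) (4,2) (5,2)

Derivation:
(0,4): no bracket -> illegal
(0,5): no bracket -> illegal
(0,6): no bracket -> illegal
(1,2): flips 1 -> legal
(1,3): no bracket -> illegal
(1,4): flips 1 -> legal
(1,6): no bracket -> illegal
(2,2): flips 1 -> legal
(2,5): no bracket -> illegal
(2,6): no bracket -> illegal
(3,2): flips 1 -> legal
(3,5): no bracket -> illegal
(4,2): flips 1 -> legal
(5,2): flips 1 -> legal
(5,3): no bracket -> illegal
(5,4): no bracket -> illegal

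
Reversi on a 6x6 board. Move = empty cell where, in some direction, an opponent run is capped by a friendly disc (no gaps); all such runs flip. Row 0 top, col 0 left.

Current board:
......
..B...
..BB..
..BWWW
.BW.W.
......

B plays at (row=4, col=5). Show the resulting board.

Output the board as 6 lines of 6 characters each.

Answer: ......
..B...
..BB..
..BWBW
.BW.WB
......

Derivation:
Place B at (4,5); scan 8 dirs for brackets.
Dir NW: opp run (3,4) capped by B -> flip
Dir N: opp run (3,5), next='.' -> no flip
Dir NE: edge -> no flip
Dir W: opp run (4,4), next='.' -> no flip
Dir E: edge -> no flip
Dir SW: first cell '.' (not opp) -> no flip
Dir S: first cell '.' (not opp) -> no flip
Dir SE: edge -> no flip
All flips: (3,4)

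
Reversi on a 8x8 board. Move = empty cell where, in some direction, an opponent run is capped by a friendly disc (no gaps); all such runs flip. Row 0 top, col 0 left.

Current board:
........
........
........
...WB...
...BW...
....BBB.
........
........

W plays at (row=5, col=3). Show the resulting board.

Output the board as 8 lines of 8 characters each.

Place W at (5,3); scan 8 dirs for brackets.
Dir NW: first cell '.' (not opp) -> no flip
Dir N: opp run (4,3) capped by W -> flip
Dir NE: first cell 'W' (not opp) -> no flip
Dir W: first cell '.' (not opp) -> no flip
Dir E: opp run (5,4) (5,5) (5,6), next='.' -> no flip
Dir SW: first cell '.' (not opp) -> no flip
Dir S: first cell '.' (not opp) -> no flip
Dir SE: first cell '.' (not opp) -> no flip
All flips: (4,3)

Answer: ........
........
........
...WB...
...WW...
...WBBB.
........
........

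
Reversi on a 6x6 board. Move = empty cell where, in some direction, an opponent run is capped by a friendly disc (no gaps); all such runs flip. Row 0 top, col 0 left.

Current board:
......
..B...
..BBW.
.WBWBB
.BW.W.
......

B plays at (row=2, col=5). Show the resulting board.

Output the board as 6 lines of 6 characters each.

Place B at (2,5); scan 8 dirs for brackets.
Dir NW: first cell '.' (not opp) -> no flip
Dir N: first cell '.' (not opp) -> no flip
Dir NE: edge -> no flip
Dir W: opp run (2,4) capped by B -> flip
Dir E: edge -> no flip
Dir SW: first cell 'B' (not opp) -> no flip
Dir S: first cell 'B' (not opp) -> no flip
Dir SE: edge -> no flip
All flips: (2,4)

Answer: ......
..B...
..BBBB
.WBWBB
.BW.W.
......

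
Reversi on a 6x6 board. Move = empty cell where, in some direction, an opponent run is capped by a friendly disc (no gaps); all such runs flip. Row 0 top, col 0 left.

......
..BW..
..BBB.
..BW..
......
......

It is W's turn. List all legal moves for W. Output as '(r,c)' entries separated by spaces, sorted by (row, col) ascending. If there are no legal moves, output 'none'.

(0,1): no bracket -> illegal
(0,2): no bracket -> illegal
(0,3): no bracket -> illegal
(1,1): flips 2 -> legal
(1,4): no bracket -> illegal
(1,5): flips 1 -> legal
(2,1): no bracket -> illegal
(2,5): no bracket -> illegal
(3,1): flips 2 -> legal
(3,4): no bracket -> illegal
(3,5): flips 1 -> legal
(4,1): no bracket -> illegal
(4,2): no bracket -> illegal
(4,3): no bracket -> illegal

Answer: (1,1) (1,5) (3,1) (3,5)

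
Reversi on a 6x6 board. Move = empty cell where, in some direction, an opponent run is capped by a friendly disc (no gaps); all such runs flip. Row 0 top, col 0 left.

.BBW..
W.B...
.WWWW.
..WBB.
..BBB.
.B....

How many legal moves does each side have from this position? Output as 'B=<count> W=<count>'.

-- B to move --
(0,0): no bracket -> illegal
(0,4): flips 1 -> legal
(1,1): flips 1 -> legal
(1,3): flips 1 -> legal
(1,4): flips 1 -> legal
(1,5): flips 1 -> legal
(2,0): no bracket -> illegal
(2,5): no bracket -> illegal
(3,0): flips 1 -> legal
(3,1): flips 1 -> legal
(3,5): no bracket -> illegal
(4,1): no bracket -> illegal
B mobility = 7
-- W to move --
(0,0): flips 2 -> legal
(1,1): no bracket -> illegal
(1,3): no bracket -> illegal
(2,5): no bracket -> illegal
(3,1): no bracket -> illegal
(3,5): flips 2 -> legal
(4,0): no bracket -> illegal
(4,1): no bracket -> illegal
(4,5): flips 1 -> legal
(5,0): no bracket -> illegal
(5,2): flips 1 -> legal
(5,3): flips 2 -> legal
(5,4): flips 3 -> legal
(5,5): flips 2 -> legal
W mobility = 7

Answer: B=7 W=7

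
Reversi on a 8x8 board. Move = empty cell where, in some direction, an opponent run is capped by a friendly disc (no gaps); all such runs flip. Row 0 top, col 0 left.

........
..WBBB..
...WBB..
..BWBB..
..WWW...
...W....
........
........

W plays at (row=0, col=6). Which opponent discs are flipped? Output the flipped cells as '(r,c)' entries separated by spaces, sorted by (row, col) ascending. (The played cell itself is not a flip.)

Answer: (1,5) (2,4)

Derivation:
Dir NW: edge -> no flip
Dir N: edge -> no flip
Dir NE: edge -> no flip
Dir W: first cell '.' (not opp) -> no flip
Dir E: first cell '.' (not opp) -> no flip
Dir SW: opp run (1,5) (2,4) capped by W -> flip
Dir S: first cell '.' (not opp) -> no flip
Dir SE: first cell '.' (not opp) -> no flip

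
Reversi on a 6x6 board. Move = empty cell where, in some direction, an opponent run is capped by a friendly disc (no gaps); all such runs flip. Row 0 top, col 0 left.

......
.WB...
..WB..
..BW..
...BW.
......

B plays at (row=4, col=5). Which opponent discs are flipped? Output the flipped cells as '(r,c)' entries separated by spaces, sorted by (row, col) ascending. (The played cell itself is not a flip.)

Dir NW: first cell '.' (not opp) -> no flip
Dir N: first cell '.' (not opp) -> no flip
Dir NE: edge -> no flip
Dir W: opp run (4,4) capped by B -> flip
Dir E: edge -> no flip
Dir SW: first cell '.' (not opp) -> no flip
Dir S: first cell '.' (not opp) -> no flip
Dir SE: edge -> no flip

Answer: (4,4)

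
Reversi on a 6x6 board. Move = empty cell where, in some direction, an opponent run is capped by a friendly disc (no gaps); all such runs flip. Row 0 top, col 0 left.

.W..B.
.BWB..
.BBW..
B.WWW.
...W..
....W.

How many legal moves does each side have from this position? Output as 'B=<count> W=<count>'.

-- B to move --
(0,0): no bracket -> illegal
(0,2): flips 1 -> legal
(0,3): flips 1 -> legal
(1,0): no bracket -> illegal
(1,4): no bracket -> illegal
(2,4): flips 1 -> legal
(2,5): no bracket -> illegal
(3,1): no bracket -> illegal
(3,5): no bracket -> illegal
(4,1): no bracket -> illegal
(4,2): flips 1 -> legal
(4,4): flips 1 -> legal
(4,5): no bracket -> illegal
(5,2): no bracket -> illegal
(5,3): flips 3 -> legal
(5,5): no bracket -> illegal
B mobility = 6
-- W to move --
(0,0): flips 2 -> legal
(0,2): no bracket -> illegal
(0,3): flips 1 -> legal
(0,5): no bracket -> illegal
(1,0): flips 2 -> legal
(1,4): flips 1 -> legal
(1,5): no bracket -> illegal
(2,0): flips 2 -> legal
(2,4): no bracket -> illegal
(3,1): flips 2 -> legal
(4,0): no bracket -> illegal
(4,1): no bracket -> illegal
W mobility = 6

Answer: B=6 W=6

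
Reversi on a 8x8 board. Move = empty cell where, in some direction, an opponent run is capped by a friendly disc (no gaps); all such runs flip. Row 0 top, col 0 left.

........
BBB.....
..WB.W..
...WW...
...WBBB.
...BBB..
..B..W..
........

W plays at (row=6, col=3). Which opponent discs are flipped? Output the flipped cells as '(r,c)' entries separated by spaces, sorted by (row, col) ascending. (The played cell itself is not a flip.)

Dir NW: first cell '.' (not opp) -> no flip
Dir N: opp run (5,3) capped by W -> flip
Dir NE: opp run (5,4) (4,5), next='.' -> no flip
Dir W: opp run (6,2), next='.' -> no flip
Dir E: first cell '.' (not opp) -> no flip
Dir SW: first cell '.' (not opp) -> no flip
Dir S: first cell '.' (not opp) -> no flip
Dir SE: first cell '.' (not opp) -> no flip

Answer: (5,3)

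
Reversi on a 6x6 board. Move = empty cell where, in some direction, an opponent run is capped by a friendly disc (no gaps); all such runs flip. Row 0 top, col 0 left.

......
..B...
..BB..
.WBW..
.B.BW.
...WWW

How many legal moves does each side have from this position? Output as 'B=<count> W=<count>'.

-- B to move --
(2,0): no bracket -> illegal
(2,1): flips 1 -> legal
(2,4): no bracket -> illegal
(3,0): flips 1 -> legal
(3,4): flips 1 -> legal
(3,5): no bracket -> illegal
(4,0): flips 1 -> legal
(4,2): no bracket -> illegal
(4,5): flips 1 -> legal
(5,2): no bracket -> illegal
B mobility = 5
-- W to move --
(0,1): no bracket -> illegal
(0,2): no bracket -> illegal
(0,3): no bracket -> illegal
(1,1): flips 1 -> legal
(1,3): flips 2 -> legal
(1,4): no bracket -> illegal
(2,1): flips 2 -> legal
(2,4): no bracket -> illegal
(3,0): no bracket -> illegal
(3,4): no bracket -> illegal
(4,0): no bracket -> illegal
(4,2): flips 1 -> legal
(5,0): no bracket -> illegal
(5,1): flips 1 -> legal
(5,2): no bracket -> illegal
W mobility = 5

Answer: B=5 W=5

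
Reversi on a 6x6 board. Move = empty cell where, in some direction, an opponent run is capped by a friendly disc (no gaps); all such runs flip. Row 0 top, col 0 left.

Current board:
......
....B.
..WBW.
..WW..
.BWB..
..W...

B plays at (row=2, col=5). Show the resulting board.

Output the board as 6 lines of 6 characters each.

Place B at (2,5); scan 8 dirs for brackets.
Dir NW: first cell 'B' (not opp) -> no flip
Dir N: first cell '.' (not opp) -> no flip
Dir NE: edge -> no flip
Dir W: opp run (2,4) capped by B -> flip
Dir E: edge -> no flip
Dir SW: first cell '.' (not opp) -> no flip
Dir S: first cell '.' (not opp) -> no flip
Dir SE: edge -> no flip
All flips: (2,4)

Answer: ......
....B.
..WBBB
..WW..
.BWB..
..W...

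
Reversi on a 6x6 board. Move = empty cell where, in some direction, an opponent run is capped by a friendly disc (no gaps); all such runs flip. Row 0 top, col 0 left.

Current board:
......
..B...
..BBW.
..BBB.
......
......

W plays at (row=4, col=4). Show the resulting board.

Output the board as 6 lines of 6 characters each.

Answer: ......
..B...
..BBW.
..BBW.
....W.
......

Derivation:
Place W at (4,4); scan 8 dirs for brackets.
Dir NW: opp run (3,3) (2,2), next='.' -> no flip
Dir N: opp run (3,4) capped by W -> flip
Dir NE: first cell '.' (not opp) -> no flip
Dir W: first cell '.' (not opp) -> no flip
Dir E: first cell '.' (not opp) -> no flip
Dir SW: first cell '.' (not opp) -> no flip
Dir S: first cell '.' (not opp) -> no flip
Dir SE: first cell '.' (not opp) -> no flip
All flips: (3,4)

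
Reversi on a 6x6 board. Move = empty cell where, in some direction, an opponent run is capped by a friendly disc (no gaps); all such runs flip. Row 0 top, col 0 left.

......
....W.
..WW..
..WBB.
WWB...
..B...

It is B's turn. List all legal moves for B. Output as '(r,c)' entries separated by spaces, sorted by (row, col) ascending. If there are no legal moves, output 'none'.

Answer: (1,1) (1,2) (1,3) (3,0) (3,1)

Derivation:
(0,3): no bracket -> illegal
(0,4): no bracket -> illegal
(0,5): no bracket -> illegal
(1,1): flips 1 -> legal
(1,2): flips 3 -> legal
(1,3): flips 1 -> legal
(1,5): no bracket -> illegal
(2,1): no bracket -> illegal
(2,4): no bracket -> illegal
(2,5): no bracket -> illegal
(3,0): flips 1 -> legal
(3,1): flips 1 -> legal
(4,3): no bracket -> illegal
(5,0): no bracket -> illegal
(5,1): no bracket -> illegal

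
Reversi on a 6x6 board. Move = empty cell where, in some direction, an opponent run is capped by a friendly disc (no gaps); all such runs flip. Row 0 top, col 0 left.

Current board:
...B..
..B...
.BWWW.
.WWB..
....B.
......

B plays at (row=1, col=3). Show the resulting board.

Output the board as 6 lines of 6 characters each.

Place B at (1,3); scan 8 dirs for brackets.
Dir NW: first cell '.' (not opp) -> no flip
Dir N: first cell 'B' (not opp) -> no flip
Dir NE: first cell '.' (not opp) -> no flip
Dir W: first cell 'B' (not opp) -> no flip
Dir E: first cell '.' (not opp) -> no flip
Dir SW: opp run (2,2) (3,1), next='.' -> no flip
Dir S: opp run (2,3) capped by B -> flip
Dir SE: opp run (2,4), next='.' -> no flip
All flips: (2,3)

Answer: ...B..
..BB..
.BWBW.
.WWB..
....B.
......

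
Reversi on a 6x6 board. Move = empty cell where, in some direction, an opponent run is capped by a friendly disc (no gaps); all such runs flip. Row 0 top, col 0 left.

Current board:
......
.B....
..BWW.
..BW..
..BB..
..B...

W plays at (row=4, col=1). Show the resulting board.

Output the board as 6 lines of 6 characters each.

Answer: ......
.B....
..BWW.
..WW..
.WBB..
..B...

Derivation:
Place W at (4,1); scan 8 dirs for brackets.
Dir NW: first cell '.' (not opp) -> no flip
Dir N: first cell '.' (not opp) -> no flip
Dir NE: opp run (3,2) capped by W -> flip
Dir W: first cell '.' (not opp) -> no flip
Dir E: opp run (4,2) (4,3), next='.' -> no flip
Dir SW: first cell '.' (not opp) -> no flip
Dir S: first cell '.' (not opp) -> no flip
Dir SE: opp run (5,2), next=edge -> no flip
All flips: (3,2)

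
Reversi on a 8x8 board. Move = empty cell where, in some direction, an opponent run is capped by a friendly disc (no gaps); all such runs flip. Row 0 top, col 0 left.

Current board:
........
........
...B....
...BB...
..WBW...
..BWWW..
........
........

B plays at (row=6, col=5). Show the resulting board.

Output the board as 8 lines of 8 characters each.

Answer: ........
........
...B....
...BB...
..WBW...
..BWBW..
.....B..
........

Derivation:
Place B at (6,5); scan 8 dirs for brackets.
Dir NW: opp run (5,4) capped by B -> flip
Dir N: opp run (5,5), next='.' -> no flip
Dir NE: first cell '.' (not opp) -> no flip
Dir W: first cell '.' (not opp) -> no flip
Dir E: first cell '.' (not opp) -> no flip
Dir SW: first cell '.' (not opp) -> no flip
Dir S: first cell '.' (not opp) -> no flip
Dir SE: first cell '.' (not opp) -> no flip
All flips: (5,4)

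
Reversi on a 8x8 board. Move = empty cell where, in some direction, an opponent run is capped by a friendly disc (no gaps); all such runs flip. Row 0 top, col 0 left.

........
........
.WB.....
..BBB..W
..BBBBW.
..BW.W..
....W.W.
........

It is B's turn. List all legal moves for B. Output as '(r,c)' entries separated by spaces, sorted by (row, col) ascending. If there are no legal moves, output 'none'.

(1,0): flips 1 -> legal
(1,1): no bracket -> illegal
(1,2): no bracket -> illegal
(2,0): flips 1 -> legal
(2,6): no bracket -> illegal
(2,7): no bracket -> illegal
(3,0): no bracket -> illegal
(3,1): no bracket -> illegal
(3,5): no bracket -> illegal
(3,6): no bracket -> illegal
(4,7): flips 1 -> legal
(5,4): flips 1 -> legal
(5,6): no bracket -> illegal
(5,7): no bracket -> illegal
(6,2): flips 1 -> legal
(6,3): flips 1 -> legal
(6,5): flips 1 -> legal
(6,7): no bracket -> illegal
(7,3): no bracket -> illegal
(7,4): no bracket -> illegal
(7,5): flips 2 -> legal
(7,6): no bracket -> illegal
(7,7): flips 2 -> legal

Answer: (1,0) (2,0) (4,7) (5,4) (6,2) (6,3) (6,5) (7,5) (7,7)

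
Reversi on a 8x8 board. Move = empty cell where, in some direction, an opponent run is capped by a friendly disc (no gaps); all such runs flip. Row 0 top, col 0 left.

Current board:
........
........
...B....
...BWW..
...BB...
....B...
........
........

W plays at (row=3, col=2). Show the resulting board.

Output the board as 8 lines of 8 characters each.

Place W at (3,2); scan 8 dirs for brackets.
Dir NW: first cell '.' (not opp) -> no flip
Dir N: first cell '.' (not opp) -> no flip
Dir NE: opp run (2,3), next='.' -> no flip
Dir W: first cell '.' (not opp) -> no flip
Dir E: opp run (3,3) capped by W -> flip
Dir SW: first cell '.' (not opp) -> no flip
Dir S: first cell '.' (not opp) -> no flip
Dir SE: opp run (4,3) (5,4), next='.' -> no flip
All flips: (3,3)

Answer: ........
........
...B....
..WWWW..
...BB...
....B...
........
........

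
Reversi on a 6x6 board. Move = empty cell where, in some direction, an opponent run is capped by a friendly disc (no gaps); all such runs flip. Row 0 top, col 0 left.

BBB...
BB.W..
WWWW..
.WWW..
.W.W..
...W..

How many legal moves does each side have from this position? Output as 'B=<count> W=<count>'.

-- B to move --
(0,3): no bracket -> illegal
(0,4): no bracket -> illegal
(1,2): no bracket -> illegal
(1,4): no bracket -> illegal
(2,4): flips 1 -> legal
(3,0): flips 1 -> legal
(3,4): no bracket -> illegal
(4,0): no bracket -> illegal
(4,2): no bracket -> illegal
(4,4): flips 2 -> legal
(5,0): no bracket -> illegal
(5,1): flips 3 -> legal
(5,2): no bracket -> illegal
(5,4): flips 3 -> legal
B mobility = 5
-- W to move --
(0,3): no bracket -> illegal
(1,2): no bracket -> illegal
W mobility = 0

Answer: B=5 W=0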